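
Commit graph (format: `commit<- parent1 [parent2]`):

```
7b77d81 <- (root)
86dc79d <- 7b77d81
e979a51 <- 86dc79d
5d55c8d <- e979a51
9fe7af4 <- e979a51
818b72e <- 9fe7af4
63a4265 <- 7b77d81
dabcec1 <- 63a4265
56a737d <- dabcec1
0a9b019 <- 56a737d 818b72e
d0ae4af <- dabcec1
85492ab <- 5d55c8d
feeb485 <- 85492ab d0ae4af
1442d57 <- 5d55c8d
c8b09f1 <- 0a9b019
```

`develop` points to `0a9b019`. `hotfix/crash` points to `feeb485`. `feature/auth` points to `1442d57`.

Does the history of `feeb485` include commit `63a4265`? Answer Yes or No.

Yes

Ancestors of feeb485 (commits reachable by following parents): {5d55c8d, 63a4265, 7b77d81, 85492ab, 86dc79d, d0ae4af, dabcec1, e979a51, feeb485}.
63a4265 is in that set, so it is an ancestor of feeb485.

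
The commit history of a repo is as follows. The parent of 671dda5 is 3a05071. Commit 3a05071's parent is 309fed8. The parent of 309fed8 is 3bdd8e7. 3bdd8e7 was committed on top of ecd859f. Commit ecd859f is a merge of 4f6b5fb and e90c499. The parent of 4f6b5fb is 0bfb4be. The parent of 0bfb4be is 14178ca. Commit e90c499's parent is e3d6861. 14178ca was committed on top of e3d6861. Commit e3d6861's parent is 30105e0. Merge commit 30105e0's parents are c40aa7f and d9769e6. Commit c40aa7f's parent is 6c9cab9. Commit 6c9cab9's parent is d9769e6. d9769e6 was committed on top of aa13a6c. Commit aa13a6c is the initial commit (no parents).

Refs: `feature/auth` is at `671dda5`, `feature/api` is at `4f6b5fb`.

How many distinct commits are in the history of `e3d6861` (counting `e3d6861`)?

6

Walking parent pointers from e3d6861: reachable set = {30105e0, 6c9cab9, aa13a6c, c40aa7f, d9769e6, e3d6861}.
That is 6 commits.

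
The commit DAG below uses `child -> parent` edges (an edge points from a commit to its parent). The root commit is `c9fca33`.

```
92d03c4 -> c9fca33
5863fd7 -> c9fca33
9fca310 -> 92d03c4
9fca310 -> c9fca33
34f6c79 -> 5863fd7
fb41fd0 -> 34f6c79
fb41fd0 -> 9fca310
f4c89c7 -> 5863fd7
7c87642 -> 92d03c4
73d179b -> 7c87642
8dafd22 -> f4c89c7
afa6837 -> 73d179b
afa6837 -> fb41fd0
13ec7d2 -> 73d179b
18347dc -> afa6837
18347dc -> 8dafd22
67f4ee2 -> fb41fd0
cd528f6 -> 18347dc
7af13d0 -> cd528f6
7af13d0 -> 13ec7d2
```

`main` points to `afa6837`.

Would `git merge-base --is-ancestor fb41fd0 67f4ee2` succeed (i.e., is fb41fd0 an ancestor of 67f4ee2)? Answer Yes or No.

Ancestors of 67f4ee2 (commits reachable by following parents): {34f6c79, 5863fd7, 67f4ee2, 92d03c4, 9fca310, c9fca33, fb41fd0}.
fb41fd0 is in that set, so it is an ancestor of 67f4ee2.

Yes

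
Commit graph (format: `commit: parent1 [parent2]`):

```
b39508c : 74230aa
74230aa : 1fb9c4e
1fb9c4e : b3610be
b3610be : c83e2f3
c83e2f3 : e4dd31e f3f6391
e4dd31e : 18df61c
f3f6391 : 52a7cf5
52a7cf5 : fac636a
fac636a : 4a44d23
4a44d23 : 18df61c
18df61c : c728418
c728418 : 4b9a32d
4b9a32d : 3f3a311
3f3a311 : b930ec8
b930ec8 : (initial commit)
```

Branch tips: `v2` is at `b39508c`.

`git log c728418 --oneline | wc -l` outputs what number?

Walking parent pointers from c728418: reachable set = {3f3a311, 4b9a32d, b930ec8, c728418}.
That is 4 commits.

4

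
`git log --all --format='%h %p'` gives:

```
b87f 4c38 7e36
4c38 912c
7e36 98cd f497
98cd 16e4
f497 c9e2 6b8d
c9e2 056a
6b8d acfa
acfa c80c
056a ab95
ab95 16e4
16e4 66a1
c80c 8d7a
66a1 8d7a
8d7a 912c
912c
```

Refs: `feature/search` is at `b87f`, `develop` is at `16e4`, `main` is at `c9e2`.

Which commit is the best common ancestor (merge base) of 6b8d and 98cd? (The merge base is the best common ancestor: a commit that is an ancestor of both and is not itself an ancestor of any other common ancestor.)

8d7a

Ancestors of 6b8d: {6b8d, 8d7a, 912c, acfa, c80c}.
Ancestors of 98cd: {16e4, 66a1, 8d7a, 912c, 98cd}.
Common ancestors: {8d7a, 912c}.
Among these, 8d7a is not an ancestor of any other common ancestor — it is the merge base.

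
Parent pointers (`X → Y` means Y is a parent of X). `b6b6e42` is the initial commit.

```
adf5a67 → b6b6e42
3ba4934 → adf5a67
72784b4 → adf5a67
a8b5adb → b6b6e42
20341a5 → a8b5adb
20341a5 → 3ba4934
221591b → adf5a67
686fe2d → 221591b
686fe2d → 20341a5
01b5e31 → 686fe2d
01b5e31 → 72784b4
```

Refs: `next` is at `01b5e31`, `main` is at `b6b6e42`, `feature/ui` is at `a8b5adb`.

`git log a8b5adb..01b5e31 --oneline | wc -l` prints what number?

7

Reachable from 01b5e31: {01b5e31, 20341a5, 221591b, 3ba4934, 686fe2d, 72784b4, a8b5adb, adf5a67, b6b6e42}.
Reachable from a8b5adb: {a8b5adb, b6b6e42}.
In 01b5e31's history but not a8b5adb's: {01b5e31, 20341a5, 221591b, 3ba4934, 686fe2d, 72784b4, adf5a67} — 7 commits.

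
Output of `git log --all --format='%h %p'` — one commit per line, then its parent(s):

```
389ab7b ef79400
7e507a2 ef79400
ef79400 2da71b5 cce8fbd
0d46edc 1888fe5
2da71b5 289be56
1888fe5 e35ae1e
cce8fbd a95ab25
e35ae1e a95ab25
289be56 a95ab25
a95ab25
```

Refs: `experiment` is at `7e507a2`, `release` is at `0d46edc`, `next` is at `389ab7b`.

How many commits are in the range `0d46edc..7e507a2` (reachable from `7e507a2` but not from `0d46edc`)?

Reachable from 7e507a2: {289be56, 2da71b5, 7e507a2, a95ab25, cce8fbd, ef79400}.
Reachable from 0d46edc: {0d46edc, 1888fe5, a95ab25, e35ae1e}.
In 7e507a2's history but not 0d46edc's: {289be56, 2da71b5, 7e507a2, cce8fbd, ef79400} — 5 commits.

5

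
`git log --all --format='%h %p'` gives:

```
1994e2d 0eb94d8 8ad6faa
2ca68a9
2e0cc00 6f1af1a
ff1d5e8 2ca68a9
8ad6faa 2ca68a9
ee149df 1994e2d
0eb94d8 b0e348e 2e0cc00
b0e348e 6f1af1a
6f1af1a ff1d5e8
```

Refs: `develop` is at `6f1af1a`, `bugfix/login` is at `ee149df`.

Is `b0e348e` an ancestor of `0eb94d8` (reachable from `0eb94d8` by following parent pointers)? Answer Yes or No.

Yes

Ancestors of 0eb94d8 (commits reachable by following parents): {0eb94d8, 2ca68a9, 2e0cc00, 6f1af1a, b0e348e, ff1d5e8}.
b0e348e is in that set, so it is an ancestor of 0eb94d8.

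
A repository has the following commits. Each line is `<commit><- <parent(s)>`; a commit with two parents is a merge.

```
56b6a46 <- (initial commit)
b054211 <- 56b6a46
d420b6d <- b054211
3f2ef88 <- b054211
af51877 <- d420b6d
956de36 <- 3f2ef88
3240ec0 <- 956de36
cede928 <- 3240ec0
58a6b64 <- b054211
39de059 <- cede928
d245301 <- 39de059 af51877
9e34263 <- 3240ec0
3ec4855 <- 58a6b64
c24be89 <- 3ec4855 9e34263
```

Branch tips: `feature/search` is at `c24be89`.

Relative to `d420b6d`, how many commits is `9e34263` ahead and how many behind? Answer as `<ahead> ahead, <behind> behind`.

4 ahead, 1 behind

Reachable from 9e34263: {3240ec0, 3f2ef88, 56b6a46, 956de36, 9e34263, b054211}.
Reachable from d420b6d: {56b6a46, b054211, d420b6d}.
Only in 9e34263's history (ahead): {3240ec0, 3f2ef88, 956de36, 9e34263} — 4.
Only in d420b6d's history (behind): {d420b6d} — 1.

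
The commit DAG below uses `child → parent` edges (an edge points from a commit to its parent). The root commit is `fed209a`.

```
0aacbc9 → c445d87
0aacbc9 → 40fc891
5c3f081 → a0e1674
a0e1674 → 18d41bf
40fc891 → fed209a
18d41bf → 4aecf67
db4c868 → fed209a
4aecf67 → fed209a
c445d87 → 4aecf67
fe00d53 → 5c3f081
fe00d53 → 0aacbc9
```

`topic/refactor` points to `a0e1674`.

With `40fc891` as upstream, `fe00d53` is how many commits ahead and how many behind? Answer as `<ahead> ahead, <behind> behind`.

Reachable from fe00d53: {0aacbc9, 18d41bf, 40fc891, 4aecf67, 5c3f081, a0e1674, c445d87, fe00d53, fed209a}.
Reachable from 40fc891: {40fc891, fed209a}.
Only in fe00d53's history (ahead): {0aacbc9, 18d41bf, 4aecf67, 5c3f081, a0e1674, c445d87, fe00d53} — 7.
Only in 40fc891's history (behind): {} — 0.

7 ahead, 0 behind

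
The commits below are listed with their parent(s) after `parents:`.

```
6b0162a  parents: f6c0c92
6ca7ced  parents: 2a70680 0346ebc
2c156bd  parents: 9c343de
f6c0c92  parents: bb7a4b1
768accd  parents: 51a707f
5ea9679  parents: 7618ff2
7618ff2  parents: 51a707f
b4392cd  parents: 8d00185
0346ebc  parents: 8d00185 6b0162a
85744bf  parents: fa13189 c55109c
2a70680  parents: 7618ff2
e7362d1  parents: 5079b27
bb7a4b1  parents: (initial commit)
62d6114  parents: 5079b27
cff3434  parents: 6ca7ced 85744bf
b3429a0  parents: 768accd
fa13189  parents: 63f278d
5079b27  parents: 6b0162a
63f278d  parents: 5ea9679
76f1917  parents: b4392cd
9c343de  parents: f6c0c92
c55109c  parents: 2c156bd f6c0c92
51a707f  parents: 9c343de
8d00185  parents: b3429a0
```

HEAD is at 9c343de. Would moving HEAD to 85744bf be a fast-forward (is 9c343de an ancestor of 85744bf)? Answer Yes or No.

A fast-forward from 9c343de to 85744bf is possible iff 9c343de is an ancestor of 85744bf.
Ancestors of 85744bf: {2c156bd, 51a707f, 5ea9679, 63f278d, 7618ff2, 85744bf, 9c343de, bb7a4b1, c55109c, f6c0c92, fa13189}.
9c343de is among them, so fast-forward is possible.

Yes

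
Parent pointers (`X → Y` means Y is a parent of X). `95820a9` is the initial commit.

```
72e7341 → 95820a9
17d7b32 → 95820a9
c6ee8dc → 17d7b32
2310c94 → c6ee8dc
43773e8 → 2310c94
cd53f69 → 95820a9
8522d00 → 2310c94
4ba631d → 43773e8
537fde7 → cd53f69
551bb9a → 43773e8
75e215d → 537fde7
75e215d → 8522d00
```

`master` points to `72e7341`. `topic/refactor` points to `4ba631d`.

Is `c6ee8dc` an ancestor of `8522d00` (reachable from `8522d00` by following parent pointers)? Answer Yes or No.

Yes

Ancestors of 8522d00 (commits reachable by following parents): {17d7b32, 2310c94, 8522d00, 95820a9, c6ee8dc}.
c6ee8dc is in that set, so it is an ancestor of 8522d00.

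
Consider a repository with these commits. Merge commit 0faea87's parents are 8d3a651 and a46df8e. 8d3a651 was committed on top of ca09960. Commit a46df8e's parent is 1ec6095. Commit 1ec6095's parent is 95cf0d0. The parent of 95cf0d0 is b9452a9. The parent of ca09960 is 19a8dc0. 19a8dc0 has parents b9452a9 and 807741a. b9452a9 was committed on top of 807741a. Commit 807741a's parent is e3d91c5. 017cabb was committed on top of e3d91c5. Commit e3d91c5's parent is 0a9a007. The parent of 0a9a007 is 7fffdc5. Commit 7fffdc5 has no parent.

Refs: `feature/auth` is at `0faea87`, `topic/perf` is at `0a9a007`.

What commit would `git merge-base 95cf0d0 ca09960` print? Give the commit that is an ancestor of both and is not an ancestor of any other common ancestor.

b9452a9

Ancestors of 95cf0d0: {0a9a007, 7fffdc5, 807741a, 95cf0d0, b9452a9, e3d91c5}.
Ancestors of ca09960: {0a9a007, 19a8dc0, 7fffdc5, 807741a, b9452a9, ca09960, e3d91c5}.
Common ancestors: {0a9a007, 7fffdc5, 807741a, b9452a9, e3d91c5}.
Among these, b9452a9 is not an ancestor of any other common ancestor — it is the merge base.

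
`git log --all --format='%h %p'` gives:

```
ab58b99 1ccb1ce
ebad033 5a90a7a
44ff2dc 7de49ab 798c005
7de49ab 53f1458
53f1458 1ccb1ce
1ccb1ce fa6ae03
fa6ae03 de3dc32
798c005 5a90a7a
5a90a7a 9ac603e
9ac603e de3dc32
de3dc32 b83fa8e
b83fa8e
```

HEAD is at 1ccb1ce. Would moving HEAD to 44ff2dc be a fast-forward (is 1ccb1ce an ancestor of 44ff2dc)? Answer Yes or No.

Yes

A fast-forward from 1ccb1ce to 44ff2dc is possible iff 1ccb1ce is an ancestor of 44ff2dc.
Ancestors of 44ff2dc: {1ccb1ce, 44ff2dc, 53f1458, 5a90a7a, 798c005, 7de49ab, 9ac603e, b83fa8e, de3dc32, fa6ae03}.
1ccb1ce is among them, so fast-forward is possible.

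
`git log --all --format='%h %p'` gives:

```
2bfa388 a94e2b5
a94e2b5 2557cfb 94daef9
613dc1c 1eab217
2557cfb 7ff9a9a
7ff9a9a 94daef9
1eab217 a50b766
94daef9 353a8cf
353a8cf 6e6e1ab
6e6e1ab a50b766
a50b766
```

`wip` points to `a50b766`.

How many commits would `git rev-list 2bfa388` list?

8

Walking parent pointers from 2bfa388: reachable set = {2557cfb, 2bfa388, 353a8cf, 6e6e1ab, 7ff9a9a, 94daef9, a50b766, a94e2b5}.
That is 8 commits.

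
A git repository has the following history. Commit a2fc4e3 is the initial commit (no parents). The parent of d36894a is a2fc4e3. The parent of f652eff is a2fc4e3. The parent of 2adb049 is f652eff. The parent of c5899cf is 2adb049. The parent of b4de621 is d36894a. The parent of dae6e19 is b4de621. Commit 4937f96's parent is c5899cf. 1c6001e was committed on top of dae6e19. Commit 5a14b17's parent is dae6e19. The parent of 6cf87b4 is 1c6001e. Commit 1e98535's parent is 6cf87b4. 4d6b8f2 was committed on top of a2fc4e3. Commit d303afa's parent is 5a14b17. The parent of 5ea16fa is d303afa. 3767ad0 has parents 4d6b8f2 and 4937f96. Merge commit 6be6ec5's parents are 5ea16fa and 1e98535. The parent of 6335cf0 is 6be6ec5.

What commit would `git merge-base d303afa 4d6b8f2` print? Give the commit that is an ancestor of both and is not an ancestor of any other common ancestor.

Ancestors of d303afa: {5a14b17, a2fc4e3, b4de621, d303afa, d36894a, dae6e19}.
Ancestors of 4d6b8f2: {4d6b8f2, a2fc4e3}.
Common ancestors: {a2fc4e3}.
The only common ancestor is a2fc4e3, so it is the merge base.

a2fc4e3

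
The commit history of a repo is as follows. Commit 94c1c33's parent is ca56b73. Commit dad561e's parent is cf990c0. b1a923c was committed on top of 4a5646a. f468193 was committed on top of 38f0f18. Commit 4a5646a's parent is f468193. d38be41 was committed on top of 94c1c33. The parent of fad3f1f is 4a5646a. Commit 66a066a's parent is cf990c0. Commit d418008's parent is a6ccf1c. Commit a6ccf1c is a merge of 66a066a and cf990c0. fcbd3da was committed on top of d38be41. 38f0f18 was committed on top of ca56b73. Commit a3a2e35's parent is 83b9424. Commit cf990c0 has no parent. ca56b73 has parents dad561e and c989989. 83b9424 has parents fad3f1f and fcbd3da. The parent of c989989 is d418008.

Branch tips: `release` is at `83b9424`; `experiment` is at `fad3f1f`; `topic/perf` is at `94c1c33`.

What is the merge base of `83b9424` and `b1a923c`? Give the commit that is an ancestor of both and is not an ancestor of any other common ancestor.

4a5646a

Ancestors of 83b9424: {38f0f18, 4a5646a, 66a066a, 83b9424, 94c1c33, a6ccf1c, c989989, ca56b73, cf990c0, d38be41, d418008, dad561e, f468193, fad3f1f, fcbd3da}.
Ancestors of b1a923c: {38f0f18, 4a5646a, 66a066a, a6ccf1c, b1a923c, c989989, ca56b73, cf990c0, d418008, dad561e, f468193}.
Common ancestors: {38f0f18, 4a5646a, 66a066a, a6ccf1c, c989989, ca56b73, cf990c0, d418008, dad561e, f468193}.
Among these, 4a5646a is not an ancestor of any other common ancestor — it is the merge base.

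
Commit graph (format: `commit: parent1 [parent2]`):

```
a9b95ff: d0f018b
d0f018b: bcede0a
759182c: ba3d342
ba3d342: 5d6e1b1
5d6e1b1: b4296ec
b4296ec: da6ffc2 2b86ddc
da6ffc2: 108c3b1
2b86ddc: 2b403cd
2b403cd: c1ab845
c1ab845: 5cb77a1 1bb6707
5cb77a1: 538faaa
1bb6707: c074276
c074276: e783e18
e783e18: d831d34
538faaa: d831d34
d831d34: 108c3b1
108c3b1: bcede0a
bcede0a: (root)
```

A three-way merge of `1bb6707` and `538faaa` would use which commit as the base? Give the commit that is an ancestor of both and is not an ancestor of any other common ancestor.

d831d34

Ancestors of 1bb6707: {108c3b1, 1bb6707, bcede0a, c074276, d831d34, e783e18}.
Ancestors of 538faaa: {108c3b1, 538faaa, bcede0a, d831d34}.
Common ancestors: {108c3b1, bcede0a, d831d34}.
Among these, d831d34 is not an ancestor of any other common ancestor — it is the merge base.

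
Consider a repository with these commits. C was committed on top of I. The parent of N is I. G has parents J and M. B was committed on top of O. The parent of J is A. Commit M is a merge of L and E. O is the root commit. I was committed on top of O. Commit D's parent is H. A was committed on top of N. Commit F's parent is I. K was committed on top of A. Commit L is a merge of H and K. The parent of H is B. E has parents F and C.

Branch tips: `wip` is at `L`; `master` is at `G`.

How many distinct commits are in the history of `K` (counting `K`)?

Walking parent pointers from K: reachable set = {A, I, K, N, O}.
That is 5 commits.

5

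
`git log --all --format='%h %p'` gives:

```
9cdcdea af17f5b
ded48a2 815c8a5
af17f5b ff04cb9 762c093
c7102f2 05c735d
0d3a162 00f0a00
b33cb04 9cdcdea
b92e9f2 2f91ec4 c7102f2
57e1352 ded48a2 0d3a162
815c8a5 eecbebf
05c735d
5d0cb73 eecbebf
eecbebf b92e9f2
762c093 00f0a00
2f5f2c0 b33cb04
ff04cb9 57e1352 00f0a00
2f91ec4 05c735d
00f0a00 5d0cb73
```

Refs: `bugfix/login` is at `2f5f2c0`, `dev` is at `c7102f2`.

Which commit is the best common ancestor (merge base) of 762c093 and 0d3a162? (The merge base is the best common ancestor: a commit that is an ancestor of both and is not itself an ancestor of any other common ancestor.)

Ancestors of 762c093: {00f0a00, 05c735d, 2f91ec4, 5d0cb73, 762c093, b92e9f2, c7102f2, eecbebf}.
Ancestors of 0d3a162: {00f0a00, 05c735d, 0d3a162, 2f91ec4, 5d0cb73, b92e9f2, c7102f2, eecbebf}.
Common ancestors: {00f0a00, 05c735d, 2f91ec4, 5d0cb73, b92e9f2, c7102f2, eecbebf}.
Among these, 00f0a00 is not an ancestor of any other common ancestor — it is the merge base.

00f0a00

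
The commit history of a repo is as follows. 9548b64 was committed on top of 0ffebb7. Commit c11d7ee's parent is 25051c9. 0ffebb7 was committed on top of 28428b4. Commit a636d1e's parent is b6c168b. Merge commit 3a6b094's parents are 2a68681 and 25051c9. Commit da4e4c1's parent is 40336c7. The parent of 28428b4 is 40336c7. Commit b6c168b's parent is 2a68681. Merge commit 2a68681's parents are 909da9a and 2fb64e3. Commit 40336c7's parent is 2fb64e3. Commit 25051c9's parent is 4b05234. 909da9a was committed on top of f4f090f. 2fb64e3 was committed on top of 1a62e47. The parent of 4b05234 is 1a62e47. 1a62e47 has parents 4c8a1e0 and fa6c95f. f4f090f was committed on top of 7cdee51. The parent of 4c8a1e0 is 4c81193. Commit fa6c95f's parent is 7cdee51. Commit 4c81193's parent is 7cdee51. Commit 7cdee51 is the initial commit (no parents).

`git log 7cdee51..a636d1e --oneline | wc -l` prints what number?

Reachable from a636d1e: {1a62e47, 2a68681, 2fb64e3, 4c81193, 4c8a1e0, 7cdee51, 909da9a, a636d1e, b6c168b, f4f090f, fa6c95f}.
Reachable from 7cdee51: {7cdee51}.
In a636d1e's history but not 7cdee51's: {1a62e47, 2a68681, 2fb64e3, 4c81193, 4c8a1e0, 909da9a, a636d1e, b6c168b, f4f090f, fa6c95f} — 10 commits.

10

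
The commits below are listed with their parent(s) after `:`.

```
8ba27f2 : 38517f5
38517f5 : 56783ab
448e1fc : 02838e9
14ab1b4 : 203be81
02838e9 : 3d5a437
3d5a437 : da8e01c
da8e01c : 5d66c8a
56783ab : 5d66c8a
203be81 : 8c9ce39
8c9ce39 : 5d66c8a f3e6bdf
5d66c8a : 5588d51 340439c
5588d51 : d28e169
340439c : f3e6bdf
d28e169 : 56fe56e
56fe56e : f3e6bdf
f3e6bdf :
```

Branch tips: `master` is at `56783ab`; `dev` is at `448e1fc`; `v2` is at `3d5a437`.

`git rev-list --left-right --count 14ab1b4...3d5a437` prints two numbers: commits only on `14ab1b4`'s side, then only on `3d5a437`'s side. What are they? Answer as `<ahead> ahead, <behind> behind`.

Reachable from 14ab1b4: {14ab1b4, 203be81, 340439c, 5588d51, 56fe56e, 5d66c8a, 8c9ce39, d28e169, f3e6bdf}.
Reachable from 3d5a437: {340439c, 3d5a437, 5588d51, 56fe56e, 5d66c8a, d28e169, da8e01c, f3e6bdf}.
Only in 14ab1b4's history (ahead): {14ab1b4, 203be81, 8c9ce39} — 3.
Only in 3d5a437's history (behind): {3d5a437, da8e01c} — 2.

3 ahead, 2 behind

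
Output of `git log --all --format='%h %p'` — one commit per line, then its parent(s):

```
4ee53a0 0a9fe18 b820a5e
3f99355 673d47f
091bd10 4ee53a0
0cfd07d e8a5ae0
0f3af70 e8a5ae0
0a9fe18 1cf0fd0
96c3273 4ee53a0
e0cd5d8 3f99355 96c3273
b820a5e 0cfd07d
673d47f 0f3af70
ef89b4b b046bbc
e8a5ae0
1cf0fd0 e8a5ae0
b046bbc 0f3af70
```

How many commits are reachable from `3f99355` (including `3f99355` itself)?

4

Walking parent pointers from 3f99355: reachable set = {0f3af70, 3f99355, 673d47f, e8a5ae0}.
That is 4 commits.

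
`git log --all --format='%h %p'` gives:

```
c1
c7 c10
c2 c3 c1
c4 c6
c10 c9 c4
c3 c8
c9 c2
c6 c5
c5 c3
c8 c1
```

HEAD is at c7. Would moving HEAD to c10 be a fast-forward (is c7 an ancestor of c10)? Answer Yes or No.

No

A fast-forward from c7 to c10 is possible iff c7 is an ancestor of c10.
Ancestors of c10: {c1, c10, c2, c3, c4, c5, c6, c8, c9}.
c7 is not among them, so fast-forward is not possible.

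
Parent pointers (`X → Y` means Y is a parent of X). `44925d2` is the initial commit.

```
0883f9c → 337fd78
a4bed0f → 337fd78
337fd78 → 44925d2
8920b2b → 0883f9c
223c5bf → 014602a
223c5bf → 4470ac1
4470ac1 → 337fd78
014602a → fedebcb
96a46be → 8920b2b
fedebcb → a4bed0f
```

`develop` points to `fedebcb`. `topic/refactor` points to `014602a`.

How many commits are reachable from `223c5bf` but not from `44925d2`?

6

Reachable from 223c5bf: {014602a, 223c5bf, 337fd78, 4470ac1, 44925d2, a4bed0f, fedebcb}.
Reachable from 44925d2: {44925d2}.
In 223c5bf's history but not 44925d2's: {014602a, 223c5bf, 337fd78, 4470ac1, a4bed0f, fedebcb} — 6 commits.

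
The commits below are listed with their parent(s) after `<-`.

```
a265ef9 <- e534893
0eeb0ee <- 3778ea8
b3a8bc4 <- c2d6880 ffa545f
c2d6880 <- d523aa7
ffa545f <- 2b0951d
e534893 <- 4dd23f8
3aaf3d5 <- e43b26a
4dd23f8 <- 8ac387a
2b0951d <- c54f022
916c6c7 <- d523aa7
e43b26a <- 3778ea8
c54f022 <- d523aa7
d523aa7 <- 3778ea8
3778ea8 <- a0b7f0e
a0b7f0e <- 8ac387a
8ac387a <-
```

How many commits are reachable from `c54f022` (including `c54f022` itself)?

Walking parent pointers from c54f022: reachable set = {3778ea8, 8ac387a, a0b7f0e, c54f022, d523aa7}.
That is 5 commits.

5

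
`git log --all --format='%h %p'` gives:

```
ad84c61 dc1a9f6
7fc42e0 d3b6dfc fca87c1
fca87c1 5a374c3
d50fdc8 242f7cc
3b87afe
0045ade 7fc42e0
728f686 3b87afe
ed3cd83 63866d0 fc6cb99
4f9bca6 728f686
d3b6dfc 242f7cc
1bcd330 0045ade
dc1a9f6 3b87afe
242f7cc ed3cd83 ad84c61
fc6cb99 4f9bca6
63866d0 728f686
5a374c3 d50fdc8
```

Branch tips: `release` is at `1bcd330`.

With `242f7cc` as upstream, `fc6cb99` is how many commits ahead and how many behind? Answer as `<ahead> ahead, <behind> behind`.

0 ahead, 5 behind

Reachable from fc6cb99: {3b87afe, 4f9bca6, 728f686, fc6cb99}.
Reachable from 242f7cc: {242f7cc, 3b87afe, 4f9bca6, 63866d0, 728f686, ad84c61, dc1a9f6, ed3cd83, fc6cb99}.
Only in fc6cb99's history (ahead): {} — 0.
Only in 242f7cc's history (behind): {242f7cc, 63866d0, ad84c61, dc1a9f6, ed3cd83} — 5.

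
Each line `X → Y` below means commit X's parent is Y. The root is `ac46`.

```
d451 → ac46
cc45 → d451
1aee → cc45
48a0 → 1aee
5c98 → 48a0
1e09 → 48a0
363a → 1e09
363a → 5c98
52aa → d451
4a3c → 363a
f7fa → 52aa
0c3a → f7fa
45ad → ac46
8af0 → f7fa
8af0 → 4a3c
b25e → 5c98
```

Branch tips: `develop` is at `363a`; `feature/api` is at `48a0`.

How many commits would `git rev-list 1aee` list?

4

Walking parent pointers from 1aee: reachable set = {1aee, ac46, cc45, d451}.
That is 4 commits.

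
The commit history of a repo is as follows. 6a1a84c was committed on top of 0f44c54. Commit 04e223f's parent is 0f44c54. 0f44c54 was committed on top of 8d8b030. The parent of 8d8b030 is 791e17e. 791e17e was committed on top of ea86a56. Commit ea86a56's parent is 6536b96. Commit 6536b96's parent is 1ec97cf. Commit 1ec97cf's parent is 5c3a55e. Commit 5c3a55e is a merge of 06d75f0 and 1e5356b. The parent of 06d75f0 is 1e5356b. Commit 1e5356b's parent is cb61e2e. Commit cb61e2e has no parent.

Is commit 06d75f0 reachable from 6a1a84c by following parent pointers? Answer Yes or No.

Ancestors of 6a1a84c (commits reachable by following parents): {06d75f0, 0f44c54, 1e5356b, 1ec97cf, 5c3a55e, 6536b96, 6a1a84c, 791e17e, 8d8b030, cb61e2e, ea86a56}.
06d75f0 is in that set, so it is an ancestor of 6a1a84c.

Yes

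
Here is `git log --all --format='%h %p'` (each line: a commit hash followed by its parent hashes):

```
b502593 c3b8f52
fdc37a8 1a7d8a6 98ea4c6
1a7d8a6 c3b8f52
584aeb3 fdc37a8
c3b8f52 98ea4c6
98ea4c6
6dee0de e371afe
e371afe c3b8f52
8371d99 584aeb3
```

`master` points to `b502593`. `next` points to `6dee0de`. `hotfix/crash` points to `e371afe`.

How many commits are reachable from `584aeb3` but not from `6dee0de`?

Reachable from 584aeb3: {1a7d8a6, 584aeb3, 98ea4c6, c3b8f52, fdc37a8}.
Reachable from 6dee0de: {6dee0de, 98ea4c6, c3b8f52, e371afe}.
In 584aeb3's history but not 6dee0de's: {1a7d8a6, 584aeb3, fdc37a8} — 3 commits.

3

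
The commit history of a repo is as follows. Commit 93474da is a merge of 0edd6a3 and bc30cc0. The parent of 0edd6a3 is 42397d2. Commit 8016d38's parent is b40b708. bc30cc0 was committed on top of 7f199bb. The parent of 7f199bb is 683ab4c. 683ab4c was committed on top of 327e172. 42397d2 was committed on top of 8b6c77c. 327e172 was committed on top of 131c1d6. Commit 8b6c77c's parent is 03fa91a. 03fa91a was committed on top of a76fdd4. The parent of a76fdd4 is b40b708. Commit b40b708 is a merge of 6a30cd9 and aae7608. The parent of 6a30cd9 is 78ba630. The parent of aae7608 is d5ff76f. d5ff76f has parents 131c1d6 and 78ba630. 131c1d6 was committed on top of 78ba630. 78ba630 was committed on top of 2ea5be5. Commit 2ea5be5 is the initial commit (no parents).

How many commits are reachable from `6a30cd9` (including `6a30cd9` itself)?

Walking parent pointers from 6a30cd9: reachable set = {2ea5be5, 6a30cd9, 78ba630}.
That is 3 commits.

3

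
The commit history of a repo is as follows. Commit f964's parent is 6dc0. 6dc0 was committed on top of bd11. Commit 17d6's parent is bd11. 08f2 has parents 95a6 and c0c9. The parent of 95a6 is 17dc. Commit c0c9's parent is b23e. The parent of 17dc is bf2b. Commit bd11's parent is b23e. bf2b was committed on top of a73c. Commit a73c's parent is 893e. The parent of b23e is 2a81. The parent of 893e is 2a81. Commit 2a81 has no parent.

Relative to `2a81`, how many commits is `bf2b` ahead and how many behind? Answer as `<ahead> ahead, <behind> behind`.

3 ahead, 0 behind

Reachable from bf2b: {2a81, 893e, a73c, bf2b}.
Reachable from 2a81: {2a81}.
Only in bf2b's history (ahead): {893e, a73c, bf2b} — 3.
Only in 2a81's history (behind): {} — 0.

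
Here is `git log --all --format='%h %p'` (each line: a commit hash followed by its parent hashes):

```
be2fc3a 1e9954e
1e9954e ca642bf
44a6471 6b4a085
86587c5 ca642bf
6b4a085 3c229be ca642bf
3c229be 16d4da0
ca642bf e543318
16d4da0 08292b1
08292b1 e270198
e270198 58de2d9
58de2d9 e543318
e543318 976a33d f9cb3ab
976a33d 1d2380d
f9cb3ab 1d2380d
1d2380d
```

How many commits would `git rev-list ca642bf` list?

Walking parent pointers from ca642bf: reachable set = {1d2380d, 976a33d, ca642bf, e543318, f9cb3ab}.
That is 5 commits.

5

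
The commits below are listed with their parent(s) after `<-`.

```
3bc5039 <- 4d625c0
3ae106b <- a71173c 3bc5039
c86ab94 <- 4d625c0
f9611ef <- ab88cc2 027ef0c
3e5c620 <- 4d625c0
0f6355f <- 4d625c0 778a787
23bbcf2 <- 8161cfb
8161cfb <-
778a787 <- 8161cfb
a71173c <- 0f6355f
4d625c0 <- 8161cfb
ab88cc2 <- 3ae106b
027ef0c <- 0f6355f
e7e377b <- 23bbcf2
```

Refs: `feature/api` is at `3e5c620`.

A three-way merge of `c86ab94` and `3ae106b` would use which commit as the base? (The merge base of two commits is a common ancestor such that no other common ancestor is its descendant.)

Ancestors of c86ab94: {4d625c0, 8161cfb, c86ab94}.
Ancestors of 3ae106b: {0f6355f, 3ae106b, 3bc5039, 4d625c0, 778a787, 8161cfb, a71173c}.
Common ancestors: {4d625c0, 8161cfb}.
Among these, 4d625c0 is not an ancestor of any other common ancestor — it is the merge base.

4d625c0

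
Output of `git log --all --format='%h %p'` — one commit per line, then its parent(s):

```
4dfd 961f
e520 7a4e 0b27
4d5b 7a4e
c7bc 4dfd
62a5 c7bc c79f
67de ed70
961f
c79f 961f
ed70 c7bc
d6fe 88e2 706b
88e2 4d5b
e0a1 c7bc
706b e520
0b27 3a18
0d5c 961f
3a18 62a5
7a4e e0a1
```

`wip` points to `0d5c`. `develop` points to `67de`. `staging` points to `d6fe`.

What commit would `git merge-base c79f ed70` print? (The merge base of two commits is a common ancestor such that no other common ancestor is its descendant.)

961f

Ancestors of c79f: {961f, c79f}.
Ancestors of ed70: {4dfd, 961f, c7bc, ed70}.
Common ancestors: {961f}.
The only common ancestor is 961f, so it is the merge base.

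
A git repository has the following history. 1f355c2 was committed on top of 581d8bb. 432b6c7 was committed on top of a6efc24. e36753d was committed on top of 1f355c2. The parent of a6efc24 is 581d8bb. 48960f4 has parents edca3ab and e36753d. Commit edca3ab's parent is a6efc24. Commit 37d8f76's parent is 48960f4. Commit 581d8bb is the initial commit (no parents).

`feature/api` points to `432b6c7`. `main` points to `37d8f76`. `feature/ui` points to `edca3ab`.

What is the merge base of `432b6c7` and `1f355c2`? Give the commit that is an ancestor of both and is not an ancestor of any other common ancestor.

Ancestors of 432b6c7: {432b6c7, 581d8bb, a6efc24}.
Ancestors of 1f355c2: {1f355c2, 581d8bb}.
Common ancestors: {581d8bb}.
The only common ancestor is 581d8bb, so it is the merge base.

581d8bb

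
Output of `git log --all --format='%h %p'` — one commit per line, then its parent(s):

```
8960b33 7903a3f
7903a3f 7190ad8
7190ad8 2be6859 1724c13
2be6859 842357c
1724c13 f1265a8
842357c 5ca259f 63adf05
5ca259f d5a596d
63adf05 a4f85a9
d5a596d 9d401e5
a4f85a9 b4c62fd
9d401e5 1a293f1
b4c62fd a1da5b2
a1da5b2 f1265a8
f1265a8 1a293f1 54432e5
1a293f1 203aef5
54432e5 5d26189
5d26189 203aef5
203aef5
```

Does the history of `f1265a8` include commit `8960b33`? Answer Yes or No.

No

Ancestors of f1265a8: {1a293f1, 203aef5, 54432e5, 5d26189, f1265a8}.
8960b33 is not in that set, so it is not an ancestor of f1265a8.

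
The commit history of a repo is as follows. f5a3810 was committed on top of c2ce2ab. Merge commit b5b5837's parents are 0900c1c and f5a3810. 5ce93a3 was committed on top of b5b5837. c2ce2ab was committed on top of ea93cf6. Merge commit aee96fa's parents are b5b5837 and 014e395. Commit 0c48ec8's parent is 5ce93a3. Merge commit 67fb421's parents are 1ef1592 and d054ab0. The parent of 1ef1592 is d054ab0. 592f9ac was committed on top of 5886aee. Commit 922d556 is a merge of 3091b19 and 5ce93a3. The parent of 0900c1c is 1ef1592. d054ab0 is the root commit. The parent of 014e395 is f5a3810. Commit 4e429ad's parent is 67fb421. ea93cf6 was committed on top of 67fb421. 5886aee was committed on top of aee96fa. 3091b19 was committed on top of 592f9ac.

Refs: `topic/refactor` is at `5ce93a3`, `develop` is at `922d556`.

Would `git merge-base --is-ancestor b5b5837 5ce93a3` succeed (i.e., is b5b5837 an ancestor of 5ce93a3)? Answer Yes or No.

Ancestors of 5ce93a3 (commits reachable by following parents): {0900c1c, 1ef1592, 5ce93a3, 67fb421, b5b5837, c2ce2ab, d054ab0, ea93cf6, f5a3810}.
b5b5837 is in that set, so it is an ancestor of 5ce93a3.

Yes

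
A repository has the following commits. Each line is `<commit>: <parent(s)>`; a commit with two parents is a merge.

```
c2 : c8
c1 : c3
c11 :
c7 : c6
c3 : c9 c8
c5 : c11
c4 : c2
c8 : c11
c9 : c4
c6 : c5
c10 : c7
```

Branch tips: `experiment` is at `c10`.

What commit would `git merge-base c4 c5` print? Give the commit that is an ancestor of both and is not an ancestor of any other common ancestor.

c11

Ancestors of c4: {c11, c2, c4, c8}.
Ancestors of c5: {c11, c5}.
Common ancestors: {c11}.
The only common ancestor is c11, so it is the merge base.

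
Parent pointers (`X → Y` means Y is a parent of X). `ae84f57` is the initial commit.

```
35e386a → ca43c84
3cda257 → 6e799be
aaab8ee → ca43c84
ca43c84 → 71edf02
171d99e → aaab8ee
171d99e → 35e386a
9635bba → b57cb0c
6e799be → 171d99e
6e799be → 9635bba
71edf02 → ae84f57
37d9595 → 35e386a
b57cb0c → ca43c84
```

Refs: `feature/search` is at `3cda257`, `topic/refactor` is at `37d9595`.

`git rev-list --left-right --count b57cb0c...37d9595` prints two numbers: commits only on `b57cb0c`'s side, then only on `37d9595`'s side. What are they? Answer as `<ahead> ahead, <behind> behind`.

1 ahead, 2 behind

Reachable from b57cb0c: {71edf02, ae84f57, b57cb0c, ca43c84}.
Reachable from 37d9595: {35e386a, 37d9595, 71edf02, ae84f57, ca43c84}.
Only in b57cb0c's history (ahead): {b57cb0c} — 1.
Only in 37d9595's history (behind): {35e386a, 37d9595} — 2.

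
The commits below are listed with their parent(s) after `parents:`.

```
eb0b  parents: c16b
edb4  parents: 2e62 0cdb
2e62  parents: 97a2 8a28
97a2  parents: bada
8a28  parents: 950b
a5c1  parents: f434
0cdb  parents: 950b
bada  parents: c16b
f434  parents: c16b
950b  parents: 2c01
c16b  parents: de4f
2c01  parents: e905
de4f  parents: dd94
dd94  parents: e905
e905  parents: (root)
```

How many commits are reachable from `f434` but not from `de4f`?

2

Reachable from f434: {c16b, dd94, de4f, e905, f434}.
Reachable from de4f: {dd94, de4f, e905}.
In f434's history but not de4f's: {c16b, f434} — 2 commits.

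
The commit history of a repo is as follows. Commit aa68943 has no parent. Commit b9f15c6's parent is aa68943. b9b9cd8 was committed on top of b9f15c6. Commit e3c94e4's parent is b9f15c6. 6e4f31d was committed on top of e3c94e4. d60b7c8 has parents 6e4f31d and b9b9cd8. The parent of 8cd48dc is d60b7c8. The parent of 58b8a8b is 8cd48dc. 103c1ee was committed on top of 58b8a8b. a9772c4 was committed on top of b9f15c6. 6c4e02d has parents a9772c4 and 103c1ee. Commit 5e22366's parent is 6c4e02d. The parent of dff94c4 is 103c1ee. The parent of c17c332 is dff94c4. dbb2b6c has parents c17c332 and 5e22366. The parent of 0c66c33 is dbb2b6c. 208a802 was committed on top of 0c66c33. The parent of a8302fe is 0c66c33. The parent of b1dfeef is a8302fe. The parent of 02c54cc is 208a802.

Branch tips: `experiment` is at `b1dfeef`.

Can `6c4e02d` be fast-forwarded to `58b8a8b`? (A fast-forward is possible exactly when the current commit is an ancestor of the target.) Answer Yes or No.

No

A fast-forward from 6c4e02d to 58b8a8b is possible iff 6c4e02d is an ancestor of 58b8a8b.
Ancestors of 58b8a8b: {58b8a8b, 6e4f31d, 8cd48dc, aa68943, b9b9cd8, b9f15c6, d60b7c8, e3c94e4}.
6c4e02d is not among them, so fast-forward is not possible.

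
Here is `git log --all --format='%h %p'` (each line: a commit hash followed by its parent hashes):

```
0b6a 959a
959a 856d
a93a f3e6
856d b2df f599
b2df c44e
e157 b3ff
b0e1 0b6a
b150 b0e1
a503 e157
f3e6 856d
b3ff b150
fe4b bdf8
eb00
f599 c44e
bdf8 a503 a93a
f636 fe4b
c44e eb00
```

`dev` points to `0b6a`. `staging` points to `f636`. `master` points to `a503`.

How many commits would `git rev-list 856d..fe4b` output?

Reachable from fe4b: {0b6a, 856d, 959a, a503, a93a, b0e1, b150, b2df, b3ff, bdf8, c44e, e157, eb00, f3e6, f599, fe4b}.
Reachable from 856d: {856d, b2df, c44e, eb00, f599}.
In fe4b's history but not 856d's: {0b6a, 959a, a503, a93a, b0e1, b150, b3ff, bdf8, e157, f3e6, fe4b} — 11 commits.

11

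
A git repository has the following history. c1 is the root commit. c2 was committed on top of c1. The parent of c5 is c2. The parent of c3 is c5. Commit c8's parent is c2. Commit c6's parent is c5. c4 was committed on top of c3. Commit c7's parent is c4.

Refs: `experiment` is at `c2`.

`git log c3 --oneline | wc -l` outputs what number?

4

Walking parent pointers from c3: reachable set = {c1, c2, c3, c5}.
That is 4 commits.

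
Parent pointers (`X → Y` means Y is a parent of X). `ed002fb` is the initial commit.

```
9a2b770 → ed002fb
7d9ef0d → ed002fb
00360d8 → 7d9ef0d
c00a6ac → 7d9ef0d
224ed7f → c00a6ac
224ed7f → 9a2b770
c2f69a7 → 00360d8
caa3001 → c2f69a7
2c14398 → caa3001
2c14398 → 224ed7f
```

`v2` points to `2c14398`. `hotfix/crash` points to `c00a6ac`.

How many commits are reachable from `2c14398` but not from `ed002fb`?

8

Reachable from 2c14398: {00360d8, 224ed7f, 2c14398, 7d9ef0d, 9a2b770, c00a6ac, c2f69a7, caa3001, ed002fb}.
Reachable from ed002fb: {ed002fb}.
In 2c14398's history but not ed002fb's: {00360d8, 224ed7f, 2c14398, 7d9ef0d, 9a2b770, c00a6ac, c2f69a7, caa3001} — 8 commits.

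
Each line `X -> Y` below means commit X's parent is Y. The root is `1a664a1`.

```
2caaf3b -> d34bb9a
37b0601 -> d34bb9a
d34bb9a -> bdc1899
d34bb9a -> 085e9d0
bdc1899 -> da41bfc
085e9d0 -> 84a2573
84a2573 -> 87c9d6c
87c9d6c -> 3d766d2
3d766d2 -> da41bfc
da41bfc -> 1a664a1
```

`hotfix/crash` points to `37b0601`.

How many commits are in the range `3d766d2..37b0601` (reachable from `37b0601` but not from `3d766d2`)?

6

Reachable from 37b0601: {085e9d0, 1a664a1, 37b0601, 3d766d2, 84a2573, 87c9d6c, bdc1899, d34bb9a, da41bfc}.
Reachable from 3d766d2: {1a664a1, 3d766d2, da41bfc}.
In 37b0601's history but not 3d766d2's: {085e9d0, 37b0601, 84a2573, 87c9d6c, bdc1899, d34bb9a} — 6 commits.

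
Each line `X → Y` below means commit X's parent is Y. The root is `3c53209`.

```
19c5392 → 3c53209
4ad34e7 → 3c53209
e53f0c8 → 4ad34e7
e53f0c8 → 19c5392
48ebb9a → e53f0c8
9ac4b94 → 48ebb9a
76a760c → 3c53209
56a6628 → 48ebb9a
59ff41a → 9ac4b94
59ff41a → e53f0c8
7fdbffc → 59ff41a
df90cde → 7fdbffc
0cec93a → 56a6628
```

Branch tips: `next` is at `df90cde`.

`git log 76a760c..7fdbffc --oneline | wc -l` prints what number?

Reachable from 7fdbffc: {19c5392, 3c53209, 48ebb9a, 4ad34e7, 59ff41a, 7fdbffc, 9ac4b94, e53f0c8}.
Reachable from 76a760c: {3c53209, 76a760c}.
In 7fdbffc's history but not 76a760c's: {19c5392, 48ebb9a, 4ad34e7, 59ff41a, 7fdbffc, 9ac4b94, e53f0c8} — 7 commits.

7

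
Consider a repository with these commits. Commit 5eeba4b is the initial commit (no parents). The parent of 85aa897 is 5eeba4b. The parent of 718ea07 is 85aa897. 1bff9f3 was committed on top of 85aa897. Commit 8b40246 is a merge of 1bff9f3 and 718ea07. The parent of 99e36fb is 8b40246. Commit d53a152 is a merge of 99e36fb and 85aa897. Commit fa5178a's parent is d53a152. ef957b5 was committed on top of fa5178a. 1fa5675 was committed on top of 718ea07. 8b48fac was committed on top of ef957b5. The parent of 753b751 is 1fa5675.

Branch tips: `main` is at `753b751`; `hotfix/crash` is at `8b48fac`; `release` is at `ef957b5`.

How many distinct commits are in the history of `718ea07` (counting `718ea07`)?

3

Walking parent pointers from 718ea07: reachable set = {5eeba4b, 718ea07, 85aa897}.
That is 3 commits.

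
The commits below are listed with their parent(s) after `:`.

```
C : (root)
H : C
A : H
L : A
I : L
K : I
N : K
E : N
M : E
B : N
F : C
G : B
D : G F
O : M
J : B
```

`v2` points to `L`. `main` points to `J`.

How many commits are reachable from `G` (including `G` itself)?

Walking parent pointers from G: reachable set = {A, B, C, G, H, I, K, L, N}.
That is 9 commits.

9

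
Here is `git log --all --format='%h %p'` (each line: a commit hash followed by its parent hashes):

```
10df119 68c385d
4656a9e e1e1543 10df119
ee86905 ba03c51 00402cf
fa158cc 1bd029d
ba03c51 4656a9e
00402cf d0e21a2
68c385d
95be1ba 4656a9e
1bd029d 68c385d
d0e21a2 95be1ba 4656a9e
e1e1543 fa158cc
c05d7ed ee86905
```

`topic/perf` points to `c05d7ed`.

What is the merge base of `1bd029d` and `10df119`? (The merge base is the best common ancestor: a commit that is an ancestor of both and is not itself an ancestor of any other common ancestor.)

Ancestors of 1bd029d: {1bd029d, 68c385d}.
Ancestors of 10df119: {10df119, 68c385d}.
Common ancestors: {68c385d}.
The only common ancestor is 68c385d, so it is the merge base.

68c385d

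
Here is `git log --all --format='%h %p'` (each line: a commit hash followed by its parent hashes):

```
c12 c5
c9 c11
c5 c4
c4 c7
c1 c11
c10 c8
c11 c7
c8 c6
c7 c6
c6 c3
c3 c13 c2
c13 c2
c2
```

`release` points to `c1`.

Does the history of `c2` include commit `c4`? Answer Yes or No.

No

Ancestors of c2: {c2}.
c4 is not in that set, so it is not an ancestor of c2.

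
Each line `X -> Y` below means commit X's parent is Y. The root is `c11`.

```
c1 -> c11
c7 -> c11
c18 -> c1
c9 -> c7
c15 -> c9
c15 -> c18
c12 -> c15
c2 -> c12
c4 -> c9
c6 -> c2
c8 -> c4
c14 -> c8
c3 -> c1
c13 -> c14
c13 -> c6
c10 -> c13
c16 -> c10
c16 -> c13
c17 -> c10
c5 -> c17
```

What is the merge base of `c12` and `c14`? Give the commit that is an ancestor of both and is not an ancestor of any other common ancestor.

c9

Ancestors of c12: {c1, c11, c12, c15, c18, c7, c9}.
Ancestors of c14: {c11, c14, c4, c7, c8, c9}.
Common ancestors: {c11, c7, c9}.
Among these, c9 is not an ancestor of any other common ancestor — it is the merge base.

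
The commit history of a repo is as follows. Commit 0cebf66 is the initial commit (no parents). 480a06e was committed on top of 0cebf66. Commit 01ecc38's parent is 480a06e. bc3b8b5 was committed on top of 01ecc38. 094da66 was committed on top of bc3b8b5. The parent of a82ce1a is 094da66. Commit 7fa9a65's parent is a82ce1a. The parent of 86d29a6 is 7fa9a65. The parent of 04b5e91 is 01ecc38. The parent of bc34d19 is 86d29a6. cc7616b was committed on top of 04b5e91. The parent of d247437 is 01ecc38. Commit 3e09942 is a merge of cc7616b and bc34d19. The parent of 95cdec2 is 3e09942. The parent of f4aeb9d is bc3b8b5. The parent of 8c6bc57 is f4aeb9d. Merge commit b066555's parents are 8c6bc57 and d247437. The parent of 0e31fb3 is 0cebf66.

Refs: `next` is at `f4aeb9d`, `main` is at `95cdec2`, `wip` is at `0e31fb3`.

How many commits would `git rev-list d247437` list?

Walking parent pointers from d247437: reachable set = {01ecc38, 0cebf66, 480a06e, d247437}.
That is 4 commits.

4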